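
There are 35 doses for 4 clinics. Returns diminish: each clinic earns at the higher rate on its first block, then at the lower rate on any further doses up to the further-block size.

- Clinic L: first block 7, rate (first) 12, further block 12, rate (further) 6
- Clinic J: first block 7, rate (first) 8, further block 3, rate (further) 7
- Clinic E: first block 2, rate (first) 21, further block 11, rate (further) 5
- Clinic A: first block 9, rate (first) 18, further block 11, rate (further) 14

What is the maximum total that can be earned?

490

Treat each block as its own option and order by rate: Clinic E/tier1 21 > Clinic A/tier1 18 > Clinic A/tier2 14 > Clinic L/tier1 12 > Clinic J/tier1 8 > Clinic J/tier2 7 > Clinic L/tier2 6 > Clinic E/tier2 5.
Clinic E tier1 at 21: fill all 2 ; 33 left.
Clinic A/tier1 (18): +9 ; 24 left.
Fill Clinic A tier2 block (11 at 14) ; 13 left.
Clinic L tier1 at 12: fill all 7 ; 6 left.
6 remain; put them into Clinic J tier1 at 8.
Total = 21×2 + 18×9 + 14×11 + 12×7 + 8×6 = 490.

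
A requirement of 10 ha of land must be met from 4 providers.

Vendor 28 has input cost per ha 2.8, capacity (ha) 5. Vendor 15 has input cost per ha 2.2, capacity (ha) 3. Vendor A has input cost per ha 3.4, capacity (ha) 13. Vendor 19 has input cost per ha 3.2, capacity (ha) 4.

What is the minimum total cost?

Use providers in increasing cost order.
Take 3 from Vendor 15 at 2.2 → need 7 more.
Vendor 28 at 2.8: take all 5 ha → 2 still needed.
Take 2 from Vendor 19 at 3.2 to finish.
Vendor A: unused.
Cost = 3×2.2 + 5×2.8 + 2×3.2 = 27.

27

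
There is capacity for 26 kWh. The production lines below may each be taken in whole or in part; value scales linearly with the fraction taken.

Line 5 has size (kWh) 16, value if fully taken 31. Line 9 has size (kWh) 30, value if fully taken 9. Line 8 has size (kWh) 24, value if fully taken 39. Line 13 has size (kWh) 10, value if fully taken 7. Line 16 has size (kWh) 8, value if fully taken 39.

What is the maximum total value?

73.25

Sort by value density: Line 16 39/8≈4.88, Line 5 31/16≈1.94, Line 8 39/24≈1.62, Line 13 7/10≈0.7, Line 9 9/30≈0.3.
Take all of Line 16 (8 kWh, value 39) → 18 kWh left.
All 16 kWh of Line 5 fit (value 31) → 2 remain.
2 kWh left: a 2/24 share of Line 8 gives 39×2/24 = 3.25.
Total value = 73.25.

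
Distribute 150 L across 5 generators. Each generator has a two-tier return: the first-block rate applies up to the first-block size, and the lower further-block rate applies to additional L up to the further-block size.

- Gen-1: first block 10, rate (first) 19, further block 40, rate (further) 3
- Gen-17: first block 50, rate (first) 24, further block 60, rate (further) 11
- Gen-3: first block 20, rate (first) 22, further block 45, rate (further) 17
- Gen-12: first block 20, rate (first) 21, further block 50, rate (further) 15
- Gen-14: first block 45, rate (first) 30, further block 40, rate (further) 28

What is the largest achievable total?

4000

Treat each block as its own option and order by rate: Gen-14/first 30 > Gen-14/second 28 > Gen-17/first 24 > Gen-3/first 22 > Gen-12/first 21 > Gen-1/first 19 > Gen-3/second 17 > Gen-12/second 15 > Gen-17/second 11 > Gen-1/second 3.
Gen-14 first at 30: fill all 45 → 105 left.
Fill Gen-14 second block (40 at 28) → 65 left.
Fill Gen-17 first block (50 at 24) → 15 left.
Gen-3 first at 22: only 15 left, fill 15.
Total = 30×45 + 28×40 + 24×50 + 22×15 = 4000.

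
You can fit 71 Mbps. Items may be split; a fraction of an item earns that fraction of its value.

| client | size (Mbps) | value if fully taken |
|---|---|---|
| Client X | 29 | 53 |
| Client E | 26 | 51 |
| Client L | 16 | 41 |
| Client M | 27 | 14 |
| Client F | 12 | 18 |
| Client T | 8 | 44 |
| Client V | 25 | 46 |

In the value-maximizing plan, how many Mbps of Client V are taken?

21

Sort by value density: Client T 44/8≈5.5, Client L 41/16≈2.56, Client E 51/26≈1.96, Client V 46/25≈1.84, Client X 53/29≈1.83, Client F 18/12≈1.5, Client M 14/27≈0.519.
Client T: take in full, 8 Mbps for value 44 ; 63 left.
Take all of Client L (16 Mbps, value 41) ; 47 Mbps left.
Client E: take in full, 26 Mbps for value 51 ; 21 left.
Only 21 Mbps remain; take 21/25 of Client V for value 46×21/25 = 38.64.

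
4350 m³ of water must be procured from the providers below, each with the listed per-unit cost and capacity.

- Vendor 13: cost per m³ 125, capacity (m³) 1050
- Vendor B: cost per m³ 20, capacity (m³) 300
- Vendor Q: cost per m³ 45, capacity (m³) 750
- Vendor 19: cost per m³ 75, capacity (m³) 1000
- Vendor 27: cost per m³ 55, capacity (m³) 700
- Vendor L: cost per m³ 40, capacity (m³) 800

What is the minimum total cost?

Cheapest first:
Vendor B (20): use full 300 → 4050 m³ to go.
Take 800 from Vendor L at 40 → need 3250 more.
Take 750 from Vendor Q at 45 → need 2500 more.
Vendor 27 at 55: take all 700 m³ → 1800 still needed.
Vendor 19 (75): use full 1000 → 800 m³ to go.
Vendor 13 at 125: take 800 of its 1050 → requirement met.
Cost = 300×20 + 800×40 + 750×45 + 700×55 + 1000×75 + 800×125 = 285250.

285250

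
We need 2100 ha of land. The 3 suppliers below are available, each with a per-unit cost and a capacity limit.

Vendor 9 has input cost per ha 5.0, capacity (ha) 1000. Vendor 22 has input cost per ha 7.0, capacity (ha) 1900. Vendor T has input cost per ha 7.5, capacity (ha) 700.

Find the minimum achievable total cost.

12700

Fill from the cheapest supplier first.
Vendor 9 (5.0): use full 1000 — 1100 ha to go.
Vendor 22 at 7.0: take 1100 of its 1900 — requirement met.
Vendor T: unused.
Cost = 1000×5.0 + 1100×7.0 = 12700.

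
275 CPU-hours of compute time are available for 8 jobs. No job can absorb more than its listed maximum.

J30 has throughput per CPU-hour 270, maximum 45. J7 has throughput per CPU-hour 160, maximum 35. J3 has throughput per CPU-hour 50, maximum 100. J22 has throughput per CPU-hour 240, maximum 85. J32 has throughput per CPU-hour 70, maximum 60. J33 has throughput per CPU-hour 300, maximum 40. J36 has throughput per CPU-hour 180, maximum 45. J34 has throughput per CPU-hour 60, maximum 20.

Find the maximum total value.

60000

Rank by throughput per CPU-hour: J33 300 > J30 270 > J22 240 > J36 180 > J7 160 > J32 70 > J34 60 > J3 50.
Give J33 40 to hit its cap of 40 ; 235 left.
J30 takes 45 to reach its cap of 45 ; 190 left.
J22: +85 to 85 (cap) ; 105 left.
J36: +45 to 45 (cap) ; 60 left.
Give J7 35 to hit its cap of 35 ; 25 left.
J32 has room for 60 but only 25 remain, so it gets 25.
Total = 270×45 + 160×35 + 240×85 + 70×25 + 300×40 + 180×45 = 60000.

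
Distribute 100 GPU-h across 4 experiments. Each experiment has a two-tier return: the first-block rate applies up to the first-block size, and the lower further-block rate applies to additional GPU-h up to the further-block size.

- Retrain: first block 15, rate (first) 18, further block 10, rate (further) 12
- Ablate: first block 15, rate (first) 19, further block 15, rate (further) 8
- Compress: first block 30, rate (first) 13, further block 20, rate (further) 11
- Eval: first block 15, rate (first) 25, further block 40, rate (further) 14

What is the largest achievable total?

Order all 8 blocks by rate: Eval/tier1 25 > Ablate/tier1 19 > Retrain/tier1 18 > Eval/tier2 14 > Compress/tier1 13 > Retrain/tier2 12 > Compress/tier2 11 > Ablate/tier2 8.
Fill Eval tier1 block (15 at 25) — 85 left.
Ablate tier1 at 19: fill all 15 — 70 left.
Fill Retrain tier1 block (15 at 18) — 55 left.
Eval tier2 at 14: fill all 40 — 15 left.
Compress/tier1: +15 of 30 at 13; pool empty.
Total = 25×15 + 19×15 + 18×15 + 14×40 + 13×15 = 1685.

1685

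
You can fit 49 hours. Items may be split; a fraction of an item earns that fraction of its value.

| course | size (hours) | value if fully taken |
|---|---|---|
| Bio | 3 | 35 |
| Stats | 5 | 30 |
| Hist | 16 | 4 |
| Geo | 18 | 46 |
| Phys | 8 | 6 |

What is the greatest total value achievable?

120.75

Sort by value density: Bio 35/3≈11.7, Stats 30/5≈6, Geo 46/18≈2.56, Phys 6/8≈0.75, Hist 4/16≈0.25.
Bio: take in full, 3 hours for value 35 → 46 left.
Stats: take in full, 5 hours for value 30 → 41 left.
Take all of Geo (18 hours, value 46) → 23 hours left.
Phys: take in full, 8 hours for value 6 → 15 left.
Only 15 hours remain; take 15/16 of Hist for value 4×15/16 = 3.75.
Total value = 120.75.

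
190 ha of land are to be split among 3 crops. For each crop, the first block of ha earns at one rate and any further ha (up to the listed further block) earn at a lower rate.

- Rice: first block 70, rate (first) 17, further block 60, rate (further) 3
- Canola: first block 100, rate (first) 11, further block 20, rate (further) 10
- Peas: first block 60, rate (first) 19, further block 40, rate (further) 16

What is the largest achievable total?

3190

Rank every tier by rate: Peas/tier1 19 > Rice/tier1 17 > Peas/tier2 16 > Canola/tier1 11 > Canola/tier2 10 > Rice/tier2 3.
Fill Peas tier1 block (60 at 19) — 130 left.
Rice tier1 at 17: fill all 70 — 60 left.
Peas/tier2 (16): +40 — 20 left.
Canola tier1 at 11: only 20 left, fill 20.
Total = 19×60 + 17×70 + 16×40 + 11×20 = 3190.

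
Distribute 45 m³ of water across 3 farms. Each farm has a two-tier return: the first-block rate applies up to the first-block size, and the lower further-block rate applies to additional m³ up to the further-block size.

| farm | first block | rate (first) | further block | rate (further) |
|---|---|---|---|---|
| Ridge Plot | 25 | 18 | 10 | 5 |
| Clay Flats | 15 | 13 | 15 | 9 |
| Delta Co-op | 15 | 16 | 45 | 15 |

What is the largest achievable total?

Order all 6 blocks by rate: Ridge Plot/first 18 > Delta Co-op/first 16 > Delta Co-op/second 15 > Clay Flats/first 13 > Clay Flats/second 9 > Ridge Plot/second 5.
Ridge Plot first at 18: fill all 25 → 20 left.
Delta Co-op first at 16: fill all 15 → 5 left.
Delta Co-op second at 15: only 5 left, fill 5.
Total = 18×25 + 16×15 + 15×5 = 765.

765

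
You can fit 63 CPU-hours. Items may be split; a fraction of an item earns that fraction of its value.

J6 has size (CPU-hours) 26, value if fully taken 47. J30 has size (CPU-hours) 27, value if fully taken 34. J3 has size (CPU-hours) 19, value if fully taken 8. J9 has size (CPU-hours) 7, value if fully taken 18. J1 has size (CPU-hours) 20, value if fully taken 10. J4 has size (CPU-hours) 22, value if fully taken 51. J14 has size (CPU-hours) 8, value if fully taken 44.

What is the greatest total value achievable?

Rank by value-to-size ratio: J14 44/8≈5.5, J9 18/7≈2.57, J4 51/22≈2.32, J6 47/26≈1.81, J30 34/27≈1.26, J1 10/20≈0.5, J3 8/19≈0.421.
Take all of J14 (8 CPU-hours, value 44) — 55 CPU-hours left.
Take all of J9 (7 CPU-hours, value 18) — 48 CPU-hours left.
J4: take in full, 22 CPU-hours for value 51 — 26 left.
All 26 CPU-hours of J6 fit (value 47) — 0 remain.
Total value = 160.

160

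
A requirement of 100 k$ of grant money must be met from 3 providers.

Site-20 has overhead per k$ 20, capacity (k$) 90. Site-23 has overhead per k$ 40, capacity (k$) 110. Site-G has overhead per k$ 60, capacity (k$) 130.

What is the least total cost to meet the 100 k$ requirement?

2200

Cheapest first:
Site-20 at 20: take all 90 k$ — 10 still needed.
Take 10 from Site-23 at 40 to finish.
Site-G: unused.
Cost = 90×20 + 10×40 = 2200.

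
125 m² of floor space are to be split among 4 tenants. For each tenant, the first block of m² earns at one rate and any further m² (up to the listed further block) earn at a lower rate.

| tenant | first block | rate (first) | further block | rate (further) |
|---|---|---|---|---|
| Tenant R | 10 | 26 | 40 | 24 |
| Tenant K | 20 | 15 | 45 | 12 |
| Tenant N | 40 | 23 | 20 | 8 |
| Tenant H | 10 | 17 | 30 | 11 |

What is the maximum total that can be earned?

2670

Rank every tier by rate: Tenant R/first 26 > Tenant R/second 24 > Tenant N/first 23 > Tenant H/first 17 > Tenant K/first 15 > Tenant K/second 12 > Tenant H/second 11 > Tenant N/second 8.
Fill Tenant R first block (10 at 26) ; 115 left.
Tenant R second at 24: fill all 40 ; 75 left.
Tenant N first at 23: fill all 40 ; 35 left.
Tenant H first at 17: fill all 10 ; 25 left.
Tenant K first at 15: fill all 20 ; 5 left.
Tenant K second at 12: only 5 left, fill 5.
Total = 26×10 + 24×40 + 23×40 + 17×10 + 15×20 + 12×5 = 2670.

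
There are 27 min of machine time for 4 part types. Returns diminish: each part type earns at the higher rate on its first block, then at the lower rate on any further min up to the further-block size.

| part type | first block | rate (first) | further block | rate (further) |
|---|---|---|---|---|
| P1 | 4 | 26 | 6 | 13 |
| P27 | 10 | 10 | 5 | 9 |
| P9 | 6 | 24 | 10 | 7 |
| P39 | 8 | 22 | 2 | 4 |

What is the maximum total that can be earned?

Treat each block as its own option and order by rate: P1/tier1 26 > P9/tier1 24 > P39/tier1 22 > P1/tier2 13 > P27/tier1 10 > P27/tier2 9 > P9/tier2 7 > P39/tier2 4.
P1/tier1 (26): +4 — 23 left.
Fill P9 tier1 block (6 at 24) — 17 left.
P39/tier1 (22): +8 — 9 left.
P1 tier2 at 13: fill all 6 — 3 left.
P27 tier1 at 10: only 3 left, fill 3.
Total = 26×4 + 24×6 + 22×8 + 13×6 + 10×3 = 532.

532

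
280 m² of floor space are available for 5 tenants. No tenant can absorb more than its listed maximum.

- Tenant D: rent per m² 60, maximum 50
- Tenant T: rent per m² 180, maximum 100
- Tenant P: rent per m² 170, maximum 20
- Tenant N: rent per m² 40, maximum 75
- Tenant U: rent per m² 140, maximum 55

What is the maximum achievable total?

34300

Order the tenants by rent per m²: Tenant T 180 > Tenant P 170 > Tenant U 140 > Tenant D 60 > Tenant N 40.
Give Tenant T 100 to hit its cap of 100 → 180 left.
Tenant P: +20 to 20 (cap) → 160 left.
Tenant U: +55 to 55 (cap) → 105 left.
Tenant D: +50 to 50 (cap) → 55 left.
Tenant N has room for 75 but only 55 remain, so it gets 55.
Total = 60×50 + 180×100 + 170×20 + 40×55 + 140×55 = 34300.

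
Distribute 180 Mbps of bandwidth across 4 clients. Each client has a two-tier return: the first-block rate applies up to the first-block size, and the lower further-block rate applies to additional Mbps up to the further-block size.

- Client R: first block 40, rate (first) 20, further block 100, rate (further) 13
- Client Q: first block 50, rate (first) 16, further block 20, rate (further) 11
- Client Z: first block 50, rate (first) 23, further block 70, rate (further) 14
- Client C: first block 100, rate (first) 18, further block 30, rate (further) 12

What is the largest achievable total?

Order all 8 blocks by rate: Client Z/T1 23 > Client R/T1 20 > Client C/T1 18 > Client Q/T1 16 > Client Z/T2 14 > Client R/T2 13 > Client C/T2 12 > Client Q/T2 11.
Client Z/T1 (23): +50 — 130 left.
Client R/T1 (20): +40 — 90 left.
90 remain; put them into Client C T1 at 18.
Total = 23×50 + 20×40 + 18×90 = 3570.

3570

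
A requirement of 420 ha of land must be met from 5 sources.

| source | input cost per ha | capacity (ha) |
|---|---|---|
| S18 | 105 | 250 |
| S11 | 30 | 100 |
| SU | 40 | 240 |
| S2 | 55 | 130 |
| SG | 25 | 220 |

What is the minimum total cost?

12500

Fill from the cheapest source first.
Take 220 from SG at 25 ; need 200 more.
Take 100 from S11 at 30 ; need 100 more.
SU (40): take the remaining 100 ; done.
S2, S18: unused.
Cost = 220×25 + 100×30 + 100×40 = 12500.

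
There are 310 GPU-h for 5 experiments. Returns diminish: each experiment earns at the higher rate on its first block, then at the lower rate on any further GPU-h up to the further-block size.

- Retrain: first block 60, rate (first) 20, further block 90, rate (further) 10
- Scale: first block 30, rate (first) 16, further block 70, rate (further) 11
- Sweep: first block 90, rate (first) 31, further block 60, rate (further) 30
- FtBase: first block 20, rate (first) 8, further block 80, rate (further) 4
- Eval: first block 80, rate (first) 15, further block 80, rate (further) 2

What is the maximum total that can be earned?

Rank every tier by rate: Sweep/tier1 31 > Sweep/tier2 30 > Retrain/tier1 20 > Scale/tier1 16 > Eval/tier1 15 > Scale/tier2 11 > Retrain/tier2 10 > FtBase/tier1 8 > FtBase/tier2 4 > Eval/tier2 2.
Sweep/tier1 (31): +90 ; 220 left.
Sweep tier2 at 30: fill all 60 ; 160 left.
Retrain tier1 at 20: fill all 60 ; 100 left.
Scale/tier1 (16): +30 ; 70 left.
Eval tier1 at 15: only 70 left, fill 70.
Total = 31×90 + 30×60 + 20×60 + 16×30 + 15×70 = 7320.

7320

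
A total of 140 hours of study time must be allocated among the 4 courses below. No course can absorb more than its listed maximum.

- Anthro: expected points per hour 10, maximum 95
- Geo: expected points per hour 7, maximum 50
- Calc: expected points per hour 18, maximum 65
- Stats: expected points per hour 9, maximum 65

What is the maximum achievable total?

Rank by expected points per hour: Calc 18 > Anthro 10 > Stats 9 > Geo 7.
Calc takes 65 to reach its cap of 65 ; 75 left.
Anthro: +75 (room for 95) → 75. Pool exhausted.
Total = 10×75 + 18×65 = 1920.

1920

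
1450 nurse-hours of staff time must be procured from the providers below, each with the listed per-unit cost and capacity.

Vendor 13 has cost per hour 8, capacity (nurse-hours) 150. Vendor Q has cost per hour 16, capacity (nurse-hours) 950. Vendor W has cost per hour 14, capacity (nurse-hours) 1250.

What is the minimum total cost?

19500

Fill from the cheapest provider first.
Vendor 13 (8): use full 150 → 1300 nurse-hours to go.
Take 1250 from Vendor W at 14 → need 50 more.
Take 50 from Vendor Q at 16 to finish.
Cost = 150×8 + 1250×14 + 50×16 = 19500.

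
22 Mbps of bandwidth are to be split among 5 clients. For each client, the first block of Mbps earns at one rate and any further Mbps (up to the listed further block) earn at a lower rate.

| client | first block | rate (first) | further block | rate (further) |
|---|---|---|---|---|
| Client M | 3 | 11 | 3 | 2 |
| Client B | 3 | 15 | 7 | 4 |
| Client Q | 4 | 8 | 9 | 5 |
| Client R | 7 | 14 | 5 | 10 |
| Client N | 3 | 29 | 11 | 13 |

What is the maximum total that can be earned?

Treat each block as its own option and order by rate: Client N/tier1 29 > Client B/tier1 15 > Client R/tier1 14 > Client N/tier2 13 > Client M/tier1 11 > Client R/tier2 10 > Client Q/tier1 8 > Client Q/tier2 5 > Client B/tier2 4 > Client M/tier2 2.
Fill Client N tier1 block (3 at 29) → 19 left.
Client B/tier1 (15): +3 → 16 left.
Client R tier1 at 14: fill all 7 → 9 left.
9 remain; put them into Client N tier2 at 13.
Total = 29×3 + 15×3 + 14×7 + 13×9 = 347.

347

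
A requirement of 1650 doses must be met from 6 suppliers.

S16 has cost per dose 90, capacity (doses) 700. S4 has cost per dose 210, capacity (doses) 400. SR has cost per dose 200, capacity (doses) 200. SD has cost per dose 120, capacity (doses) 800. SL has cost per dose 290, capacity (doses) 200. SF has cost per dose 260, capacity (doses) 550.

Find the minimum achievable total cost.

Use suppliers in increasing cost order.
Take 700 from S16 at 90 → need 950 more.
SD at 120: take all 800 doses → 150 still needed.
Take 150 from SR at 200 to finish.
S4, SF, SL: unused.
Cost = 700×90 + 800×120 + 150×200 = 189000.

189000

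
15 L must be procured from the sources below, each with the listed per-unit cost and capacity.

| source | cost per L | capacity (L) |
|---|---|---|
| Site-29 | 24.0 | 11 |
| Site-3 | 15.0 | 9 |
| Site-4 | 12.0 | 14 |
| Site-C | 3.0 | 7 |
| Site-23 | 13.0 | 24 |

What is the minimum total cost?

Cheapest first:
Site-C at 3.0: take all 7 L → 8 still needed.
Take 8 from Site-4 at 12.0 to finish.
Site-23, Site-3, Site-29: unused.
Cost = 7×3.0 + 8×12.0 = 117.

117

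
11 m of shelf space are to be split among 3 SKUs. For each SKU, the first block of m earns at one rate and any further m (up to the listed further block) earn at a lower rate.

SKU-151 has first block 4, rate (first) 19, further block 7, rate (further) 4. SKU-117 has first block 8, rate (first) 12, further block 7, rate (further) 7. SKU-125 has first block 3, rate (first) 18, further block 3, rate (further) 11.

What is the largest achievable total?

Rank every tier by rate: SKU-151/first 19 > SKU-125/first 18 > SKU-117/first 12 > SKU-125/second 11 > SKU-117/second 7 > SKU-151/second 4.
SKU-151 first at 19: fill all 4 — 7 left.
SKU-125 first at 18: fill all 3 — 4 left.
4 remain; put them into SKU-117 first at 12.
Total = 19×4 + 18×3 + 12×4 = 178.

178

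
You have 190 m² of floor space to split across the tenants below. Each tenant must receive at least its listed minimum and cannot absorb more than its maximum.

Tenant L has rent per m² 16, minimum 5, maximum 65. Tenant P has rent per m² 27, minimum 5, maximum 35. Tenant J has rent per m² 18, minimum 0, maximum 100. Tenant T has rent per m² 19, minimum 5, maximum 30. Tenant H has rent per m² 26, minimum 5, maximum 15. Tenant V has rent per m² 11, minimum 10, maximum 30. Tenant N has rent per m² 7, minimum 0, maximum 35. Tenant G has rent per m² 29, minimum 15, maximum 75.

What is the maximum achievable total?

4630

Meeting every minimum uses 5+5+0+5+5+10+0+15 = 45 m², leaving 145.
Order the tenants by rent per m²: Tenant G 29 > Tenant P 27 > Tenant H 26 > Tenant T 19 > Tenant J 18 > Tenant L 16 > Tenant V 11 > Tenant N 7.
Give Tenant G 60 more to hit its cap of 75 — 85 left.
Tenant P takes 30 more to reach its cap of 35 — 55 left.
Tenant H takes 10 more to reach its cap of 15 — 45 left.
Give Tenant T 25 more to hit its cap of 30 — 20 left.
Only 20 left; Tenant J takes them to reach 20.
Total = 16×5 + 27×35 + 18×20 + 19×30 + 26×15 + 11×10 + 29×75 = 4630.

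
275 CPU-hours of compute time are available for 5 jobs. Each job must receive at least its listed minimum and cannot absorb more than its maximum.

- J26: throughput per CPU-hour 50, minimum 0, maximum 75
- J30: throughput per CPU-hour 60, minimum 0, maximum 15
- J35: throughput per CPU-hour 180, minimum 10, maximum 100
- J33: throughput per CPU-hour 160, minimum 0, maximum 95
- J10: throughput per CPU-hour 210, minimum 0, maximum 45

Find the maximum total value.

44550

Meeting every minimum uses 0+0+10+0+0 = 10 CPU-hours, leaving 265.
Rank by throughput per CPU-hour: J10 210 > J35 180 > J33 160 > J30 60 > J26 50.
Give J10 45 more to hit its cap of 45 — 220 left.
J35: +90 to 100 (cap) — 130 left.
J33 takes 95 more to reach its cap of 95 — 35 left.
Give J30 15 more to hit its cap of 15 — 20 left.
J26: +20 (room for 75) → 20. Pool exhausted.
Total = 50×20 + 60×15 + 180×100 + 160×95 + 210×45 = 44550.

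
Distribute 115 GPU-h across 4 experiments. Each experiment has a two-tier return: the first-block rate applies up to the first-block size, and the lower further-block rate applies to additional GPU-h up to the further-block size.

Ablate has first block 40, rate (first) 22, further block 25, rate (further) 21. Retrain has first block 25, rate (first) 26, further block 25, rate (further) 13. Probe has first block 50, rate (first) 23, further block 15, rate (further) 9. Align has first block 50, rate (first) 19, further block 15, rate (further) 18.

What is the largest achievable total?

Order all 8 blocks by rate: Retrain/T1 26 > Probe/T1 23 > Ablate/T1 22 > Ablate/T2 21 > Align/T1 19 > Align/T2 18 > Retrain/T2 13 > Probe/T2 9.
Retrain/T1 (26): +25 ; 90 left.
Probe T1 at 23: fill all 50 ; 40 left.
Ablate T1 at 22: fill all 40 ; 0 left.
Total = 26×25 + 23×50 + 22×40 = 2680.

2680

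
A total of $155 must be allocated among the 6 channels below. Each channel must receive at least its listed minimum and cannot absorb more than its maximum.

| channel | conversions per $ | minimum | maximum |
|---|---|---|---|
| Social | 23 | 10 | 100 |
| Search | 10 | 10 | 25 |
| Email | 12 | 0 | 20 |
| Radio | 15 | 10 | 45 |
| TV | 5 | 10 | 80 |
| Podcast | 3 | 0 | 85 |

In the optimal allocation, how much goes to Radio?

35

Meeting every minimum uses 10+10+0+10+10+0 = 40 $, leaving 115.
Order the channels by conversions per $: Social 23 > Radio 15 > Email 12 > Search 10 > TV 5 > Podcast 3.
Social takes 90 more to reach its cap of 100 ; 25 left.
Only 25 left; Radio takes them to reach 35.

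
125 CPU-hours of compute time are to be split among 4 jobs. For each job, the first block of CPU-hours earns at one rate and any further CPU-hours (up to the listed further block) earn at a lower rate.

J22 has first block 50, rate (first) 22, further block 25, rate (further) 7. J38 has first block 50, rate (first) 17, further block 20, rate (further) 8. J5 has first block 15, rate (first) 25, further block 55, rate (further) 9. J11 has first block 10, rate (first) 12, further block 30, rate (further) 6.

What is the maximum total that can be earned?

2445

Rank every tier by rate: J5/tier1 25 > J22/tier1 22 > J38/tier1 17 > J11/tier1 12 > J5/tier2 9 > J38/tier2 8 > J22/tier2 7 > J11/tier2 6.
Fill J5 tier1 block (15 at 25) → 110 left.
J22 tier1 at 22: fill all 50 → 60 left.
J38 tier1 at 17: fill all 50 → 10 left.
J11/tier1 (12): +10 → 0 left.
Total = 25×15 + 22×50 + 17×50 + 12×10 = 2445.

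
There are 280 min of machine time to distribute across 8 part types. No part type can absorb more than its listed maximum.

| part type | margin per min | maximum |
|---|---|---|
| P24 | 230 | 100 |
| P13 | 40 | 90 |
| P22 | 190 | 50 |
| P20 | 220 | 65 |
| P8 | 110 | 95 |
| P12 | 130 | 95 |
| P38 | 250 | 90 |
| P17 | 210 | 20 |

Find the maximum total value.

Order the part types by margin per min: P38 250 > P24 230 > P20 220 > P17 210 > P22 190 > P12 130 > P8 110 > P13 40.
P38 takes 90 to reach its cap of 90 ; 190 left.
Give P24 100 to hit its cap of 100 ; 90 left.
P20 takes 65 to reach its cap of 65 ; 25 left.
Give P17 20 to hit its cap of 20 ; 5 left.
P22 has room for 50 but only 5 remain, so it gets 5.
Total = 230×100 + 190×5 + 220×65 + 250×90 + 210×20 = 64950.

64950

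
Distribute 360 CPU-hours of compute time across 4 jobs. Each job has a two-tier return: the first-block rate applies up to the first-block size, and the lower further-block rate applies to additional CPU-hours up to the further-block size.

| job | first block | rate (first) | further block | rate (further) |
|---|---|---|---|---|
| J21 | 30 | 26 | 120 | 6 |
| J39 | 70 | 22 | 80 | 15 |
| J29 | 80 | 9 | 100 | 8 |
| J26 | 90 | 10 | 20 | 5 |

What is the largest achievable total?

Treat each block as its own option and order by rate: J21/T1 26 > J39/T1 22 > J39/T2 15 > J26/T1 10 > J29/T1 9 > J29/T2 8 > J21/T2 6 > J26/T2 5.
Fill J21 T1 block (30 at 26) → 330 left.
Fill J39 T1 block (70 at 22) → 260 left.
Fill J39 T2 block (80 at 15) → 180 left.
J26/T1 (10): +90 → 90 left.
J29/T1 (9): +80 → 10 left.
10 remain; put them into J29 T2 at 8.
Total = 26×30 + 22×70 + 15×80 + 10×90 + 9×80 + 8×10 = 5220.

5220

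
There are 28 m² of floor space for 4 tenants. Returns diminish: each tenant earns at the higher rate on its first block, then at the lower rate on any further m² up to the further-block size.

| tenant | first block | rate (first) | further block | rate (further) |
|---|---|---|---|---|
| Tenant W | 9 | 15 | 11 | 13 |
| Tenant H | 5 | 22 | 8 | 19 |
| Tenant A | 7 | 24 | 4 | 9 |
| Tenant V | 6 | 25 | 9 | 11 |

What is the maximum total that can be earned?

Order all 8 blocks by rate: Tenant V/T1 25 > Tenant A/T1 24 > Tenant H/T1 22 > Tenant H/T2 19 > Tenant W/T1 15 > Tenant W/T2 13 > Tenant V/T2 11 > Tenant A/T2 9.
Fill Tenant V T1 block (6 at 25) — 22 left.
Fill Tenant A T1 block (7 at 24) — 15 left.
Tenant H/T1 (22): +5 — 10 left.
Tenant H T2 at 19: fill all 8 — 2 left.
Tenant W T1 at 15: only 2 left, fill 2.
Total = 25×6 + 24×7 + 22×5 + 19×8 + 15×2 = 610.

610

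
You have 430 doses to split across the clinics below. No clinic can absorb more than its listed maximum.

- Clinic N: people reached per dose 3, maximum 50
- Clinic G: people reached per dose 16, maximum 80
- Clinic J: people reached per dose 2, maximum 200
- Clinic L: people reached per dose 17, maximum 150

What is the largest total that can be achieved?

4280

Rank by people reached per dose: Clinic L 17 > Clinic G 16 > Clinic N 3 > Clinic J 2.
Clinic L takes 150 to reach its cap of 150 → 280 left.
Clinic G: +80 to 80 (cap) → 200 left.
Give Clinic N 50 to hit its cap of 50 → 150 left.
Clinic J: +150 (room for 200) → 150. Pool exhausted.
Total = 3×50 + 16×80 + 2×150 + 17×150 = 4280.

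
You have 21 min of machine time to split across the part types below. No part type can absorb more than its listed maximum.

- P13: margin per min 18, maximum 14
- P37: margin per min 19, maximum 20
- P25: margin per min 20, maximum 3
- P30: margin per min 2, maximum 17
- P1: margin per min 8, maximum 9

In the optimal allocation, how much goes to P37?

Highest margin per min first: P25 20 > P37 19 > P13 18 > P1 8 > P30 2.
P25 takes 3 to reach its cap of 3 → 18 left.
P37: +18 (room for 20) → 18. Pool exhausted.

18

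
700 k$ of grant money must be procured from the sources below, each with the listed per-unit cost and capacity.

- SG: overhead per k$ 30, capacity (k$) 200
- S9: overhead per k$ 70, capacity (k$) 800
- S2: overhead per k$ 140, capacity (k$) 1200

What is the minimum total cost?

Use sources in increasing cost order.
SG at 30: take all 200 k$ ; 500 still needed.
S9 (70): take the remaining 500 ; done.
S2: unused.
Cost = 200×30 + 500×70 = 41000.

41000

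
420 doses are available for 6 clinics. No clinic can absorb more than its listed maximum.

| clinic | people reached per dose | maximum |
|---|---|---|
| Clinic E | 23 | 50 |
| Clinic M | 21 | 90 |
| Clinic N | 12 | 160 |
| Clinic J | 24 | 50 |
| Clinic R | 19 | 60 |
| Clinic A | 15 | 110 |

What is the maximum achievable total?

7750

Highest people reached per dose first: Clinic J 24 > Clinic E 23 > Clinic M 21 > Clinic R 19 > Clinic A 15 > Clinic N 12.
Clinic J takes 50 to reach its cap of 50 ; 370 left.
Give Clinic E 50 to hit its cap of 50 ; 320 left.
Clinic M: +90 to 90 (cap) ; 230 left.
Give Clinic R 60 to hit its cap of 60 ; 170 left.
Give Clinic A 110 to hit its cap of 110 ; 60 left.
Only 60 left; Clinic N takes them to reach 60.
Total = 23×50 + 21×90 + 12×60 + 24×50 + 19×60 + 15×110 = 7750.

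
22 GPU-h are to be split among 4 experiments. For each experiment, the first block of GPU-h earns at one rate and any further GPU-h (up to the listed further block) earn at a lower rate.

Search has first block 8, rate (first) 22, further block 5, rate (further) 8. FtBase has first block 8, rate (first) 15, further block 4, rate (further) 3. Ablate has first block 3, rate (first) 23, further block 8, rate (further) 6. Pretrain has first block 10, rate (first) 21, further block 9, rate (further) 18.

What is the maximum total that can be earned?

Order all 8 blocks by rate: Ablate/tier1 23 > Search/tier1 22 > Pretrain/tier1 21 > Pretrain/tier2 18 > FtBase/tier1 15 > Search/tier2 8 > Ablate/tier2 6 > FtBase/tier2 3.
Fill Ablate tier1 block (3 at 23) ; 19 left.
Search/tier1 (22): +8 ; 11 left.
Fill Pretrain tier1 block (10 at 21) ; 1 left.
Pretrain tier2 at 18: only 1 left, fill 1.
Total = 23×3 + 22×8 + 21×10 + 18×1 = 473.

473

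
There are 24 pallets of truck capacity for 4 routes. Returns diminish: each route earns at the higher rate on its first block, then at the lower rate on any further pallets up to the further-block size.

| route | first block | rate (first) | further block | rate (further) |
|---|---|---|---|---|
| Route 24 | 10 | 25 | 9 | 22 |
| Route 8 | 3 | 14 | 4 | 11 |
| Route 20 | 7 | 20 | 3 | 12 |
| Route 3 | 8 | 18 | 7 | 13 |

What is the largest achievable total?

Treat each block as its own option and order by rate: Route 24/T1 25 > Route 24/T2 22 > Route 20/T1 20 > Route 3/T1 18 > Route 8/T1 14 > Route 3/T2 13 > Route 20/T2 12 > Route 8/T2 11.
Route 24/T1 (25): +10 ; 14 left.
Fill Route 24 T2 block (9 at 22) ; 5 left.
5 remain; put them into Route 20 T1 at 20.
Total = 25×10 + 22×9 + 20×5 = 548.

548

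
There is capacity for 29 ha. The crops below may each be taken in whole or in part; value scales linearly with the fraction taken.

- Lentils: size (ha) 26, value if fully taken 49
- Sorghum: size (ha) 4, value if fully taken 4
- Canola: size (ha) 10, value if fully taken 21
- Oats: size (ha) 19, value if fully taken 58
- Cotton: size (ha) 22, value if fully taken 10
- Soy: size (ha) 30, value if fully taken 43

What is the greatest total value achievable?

79

Sort by value density: Oats 58/19≈3.05, Canola 21/10≈2.1, Lentils 49/26≈1.88, Soy 43/30≈1.43, Sorghum 4/4≈1, Cotton 10/22≈0.455.
All 19 ha of Oats fit (value 58) → 10 remain.
Take all of Canola (10 ha, value 21) → 0 ha left.
Total value = 79.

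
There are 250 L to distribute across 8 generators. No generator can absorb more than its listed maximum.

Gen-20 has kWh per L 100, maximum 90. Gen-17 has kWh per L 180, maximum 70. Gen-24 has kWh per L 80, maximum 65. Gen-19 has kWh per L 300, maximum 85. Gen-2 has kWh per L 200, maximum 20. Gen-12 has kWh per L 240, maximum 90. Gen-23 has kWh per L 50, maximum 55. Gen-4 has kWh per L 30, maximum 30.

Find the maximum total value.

61000

Order the generators by kWh per L: Gen-19 300 > Gen-12 240 > Gen-2 200 > Gen-17 180 > Gen-20 100 > Gen-24 80 > Gen-23 50 > Gen-4 30.
Gen-19 takes 85 to reach its cap of 85 — 165 left.
Gen-12: +90 to 90 (cap) — 75 left.
Gen-2 takes 20 to reach its cap of 20 — 55 left.
Gen-17 has room for 70 but only 55 remain, so it gets 55.
Total = 180×55 + 300×85 + 200×20 + 240×90 = 61000.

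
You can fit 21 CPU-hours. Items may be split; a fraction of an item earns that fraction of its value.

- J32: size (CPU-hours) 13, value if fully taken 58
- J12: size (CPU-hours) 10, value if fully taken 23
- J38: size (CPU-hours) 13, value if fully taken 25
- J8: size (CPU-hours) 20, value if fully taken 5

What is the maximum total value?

Sort by value density: J32 58/13≈4.46, J12 23/10≈2.3, J38 25/13≈1.92, J8 5/20≈0.25.
All 13 CPU-hours of J32 fit (value 58) — 8 remain.
Only 8 CPU-hours remain; take 8/10 of J12 for value 23×8/10 = 18.4.
Total value = 76.4.

76.4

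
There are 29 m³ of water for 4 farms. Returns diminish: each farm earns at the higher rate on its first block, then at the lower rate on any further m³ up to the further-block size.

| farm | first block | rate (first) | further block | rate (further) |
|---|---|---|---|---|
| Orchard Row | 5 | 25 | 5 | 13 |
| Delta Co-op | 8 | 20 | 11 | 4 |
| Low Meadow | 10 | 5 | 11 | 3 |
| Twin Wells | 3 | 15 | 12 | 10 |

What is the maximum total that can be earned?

Order all 8 blocks by rate: Orchard Row/first 25 > Delta Co-op/first 20 > Twin Wells/first 15 > Orchard Row/second 13 > Twin Wells/second 10 > Low Meadow/first 5 > Delta Co-op/second 4 > Low Meadow/second 3.
Fill Orchard Row first block (5 at 25) → 24 left.
Delta Co-op first at 20: fill all 8 → 16 left.
Twin Wells/first (15): +3 → 13 left.
Orchard Row second at 13: fill all 5 → 8 left.
Twin Wells second at 10: only 8 left, fill 8.
Total = 25×5 + 20×8 + 15×3 + 13×5 + 10×8 = 475.

475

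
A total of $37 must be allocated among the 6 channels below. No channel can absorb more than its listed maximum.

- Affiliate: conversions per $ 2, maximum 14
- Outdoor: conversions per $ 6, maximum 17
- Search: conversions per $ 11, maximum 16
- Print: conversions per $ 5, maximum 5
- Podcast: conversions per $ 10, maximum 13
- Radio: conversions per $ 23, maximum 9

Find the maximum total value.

503

Rank by conversions per $: Radio 23 > Search 11 > Podcast 10 > Outdoor 6 > Print 5 > Affiliate 2.
Radio: +9 to 9 (cap) → 28 left.
Give Search 16 to hit its cap of 16 → 12 left.
Only 12 left; Podcast takes them to reach 12.
Total = 11×16 + 10×12 + 23×9 = 503.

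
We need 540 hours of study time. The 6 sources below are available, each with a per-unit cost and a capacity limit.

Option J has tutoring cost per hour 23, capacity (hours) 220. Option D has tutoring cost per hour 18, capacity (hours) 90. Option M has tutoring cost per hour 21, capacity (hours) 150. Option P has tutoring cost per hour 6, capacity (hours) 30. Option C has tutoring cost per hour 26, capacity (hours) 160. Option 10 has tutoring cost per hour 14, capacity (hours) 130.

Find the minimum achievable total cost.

Fill from the cheapest source first.
Take 30 from Option P at 6 ; need 510 more.
Option 10 (14): use full 130 ; 380 hours to go.
Option D at 18: take all 90 hours ; 290 still needed.
Option M (21): use full 150 ; 140 hours to go.
Option J at 23: take 140 of its 220 ; requirement met.
Option C: unused.
Cost = 30×6 + 130×14 + 90×18 + 150×21 + 140×23 = 9990.

9990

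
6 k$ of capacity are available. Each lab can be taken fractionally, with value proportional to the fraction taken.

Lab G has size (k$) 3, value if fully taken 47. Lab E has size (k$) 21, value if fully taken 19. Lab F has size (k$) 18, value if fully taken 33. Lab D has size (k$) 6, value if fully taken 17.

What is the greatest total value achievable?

Rank by value-to-size ratio: Lab G 47/3≈15.7, Lab D 17/6≈2.83, Lab F 33/18≈1.83, Lab E 19/21≈0.905.
Take all of Lab G (3 k$, value 47) — 3 k$ left.
3 k$ left: a 3/6 share of Lab D gives 17×3/6 = 8.5.
Total value = 55.5.

55.5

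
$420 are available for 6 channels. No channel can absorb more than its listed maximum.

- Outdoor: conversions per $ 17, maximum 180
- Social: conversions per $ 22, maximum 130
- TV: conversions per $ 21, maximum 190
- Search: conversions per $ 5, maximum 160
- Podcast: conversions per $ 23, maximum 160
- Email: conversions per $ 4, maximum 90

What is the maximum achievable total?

Highest conversions per $ first: Podcast 23 > Social 22 > TV 21 > Outdoor 17 > Search 5 > Email 4.
Podcast takes 160 to reach its cap of 160 → 260 left.
Social takes 130 to reach its cap of 130 → 130 left.
TV: +130 (room for 190) → 130. Pool exhausted.
Total = 22×130 + 21×130 + 23×160 = 9270.

9270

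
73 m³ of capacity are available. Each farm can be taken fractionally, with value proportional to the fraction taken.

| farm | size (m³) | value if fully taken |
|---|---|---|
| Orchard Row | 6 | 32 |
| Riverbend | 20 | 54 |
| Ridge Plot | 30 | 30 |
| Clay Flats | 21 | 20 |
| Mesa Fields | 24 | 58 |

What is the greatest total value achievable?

Rank by value-to-size ratio: Orchard Row 32/6≈5.33, Riverbend 54/20≈2.7, Mesa Fields 58/24≈2.42, Ridge Plot 30/30≈1, Clay Flats 20/21≈0.952.
Take all of Orchard Row (6 m³, value 32) → 67 m³ left.
All 20 m³ of Riverbend fit (value 54) → 47 remain.
Take all of Mesa Fields (24 m³, value 58) → 23 m³ left.
Only 23 m³ remain; take 23/30 of Ridge Plot for value 30×23/30 = 23.
Total value = 167.

167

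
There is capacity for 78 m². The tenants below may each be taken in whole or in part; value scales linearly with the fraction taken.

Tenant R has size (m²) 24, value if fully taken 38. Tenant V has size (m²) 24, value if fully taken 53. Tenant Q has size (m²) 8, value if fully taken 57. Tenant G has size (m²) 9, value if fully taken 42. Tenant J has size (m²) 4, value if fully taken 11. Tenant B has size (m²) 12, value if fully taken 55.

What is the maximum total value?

251.25

Best value per unit of size first: Tenant Q 57/8≈7.12, Tenant G 42/9≈4.67, Tenant B 55/12≈4.58, Tenant J 11/4≈2.75, Tenant V 53/24≈2.21, Tenant R 38/24≈1.58.
All 8 m² of Tenant Q fit (value 57) ; 70 remain.
All 9 m² of Tenant G fit (value 42) ; 61 remain.
Take all of Tenant B (12 m², value 55) ; 49 m² left.
Tenant J: take in full, 4 m² for value 11 ; 45 left.
Tenant V: take in full, 24 m² for value 53 ; 21 left.
Fill the last 21 m² with part of Tenant R: 21/24 of it earns 33.25.
Total value = 251.25.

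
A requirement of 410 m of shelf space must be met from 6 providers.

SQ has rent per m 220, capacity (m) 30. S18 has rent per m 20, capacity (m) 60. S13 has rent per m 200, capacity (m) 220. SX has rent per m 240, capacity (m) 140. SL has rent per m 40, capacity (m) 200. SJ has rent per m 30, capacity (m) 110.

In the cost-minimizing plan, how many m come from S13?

40

Use providers in increasing cost order.
S18 (20): use full 60 → 350 m to go.
SJ at 30: take all 110 m → 240 still needed.
SL (40): use full 200 → 40 m to go.
Take 40 from S13 at 200 to finish.
SQ, SX: unused.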